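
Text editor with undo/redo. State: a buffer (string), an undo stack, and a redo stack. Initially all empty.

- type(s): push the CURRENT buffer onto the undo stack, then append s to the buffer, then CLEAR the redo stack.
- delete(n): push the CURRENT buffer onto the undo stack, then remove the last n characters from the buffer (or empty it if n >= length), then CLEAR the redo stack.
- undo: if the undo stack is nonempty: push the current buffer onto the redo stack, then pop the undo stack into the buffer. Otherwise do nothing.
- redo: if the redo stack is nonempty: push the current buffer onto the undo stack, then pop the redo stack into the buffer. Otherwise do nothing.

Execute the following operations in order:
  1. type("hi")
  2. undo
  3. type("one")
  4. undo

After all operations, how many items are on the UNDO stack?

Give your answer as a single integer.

After op 1 (type): buf='hi' undo_depth=1 redo_depth=0
After op 2 (undo): buf='(empty)' undo_depth=0 redo_depth=1
After op 3 (type): buf='one' undo_depth=1 redo_depth=0
After op 4 (undo): buf='(empty)' undo_depth=0 redo_depth=1

Answer: 0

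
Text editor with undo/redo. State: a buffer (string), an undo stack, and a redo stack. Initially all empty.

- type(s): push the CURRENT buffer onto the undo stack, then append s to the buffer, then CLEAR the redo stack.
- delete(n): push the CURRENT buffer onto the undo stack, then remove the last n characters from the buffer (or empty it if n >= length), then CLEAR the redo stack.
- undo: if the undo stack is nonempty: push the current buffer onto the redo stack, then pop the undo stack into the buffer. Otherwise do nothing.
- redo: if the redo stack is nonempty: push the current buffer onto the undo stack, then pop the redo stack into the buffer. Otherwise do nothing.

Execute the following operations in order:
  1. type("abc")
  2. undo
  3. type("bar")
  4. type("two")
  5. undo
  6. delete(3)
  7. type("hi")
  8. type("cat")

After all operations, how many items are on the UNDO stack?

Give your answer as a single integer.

After op 1 (type): buf='abc' undo_depth=1 redo_depth=0
After op 2 (undo): buf='(empty)' undo_depth=0 redo_depth=1
After op 3 (type): buf='bar' undo_depth=1 redo_depth=0
After op 4 (type): buf='bartwo' undo_depth=2 redo_depth=0
After op 5 (undo): buf='bar' undo_depth=1 redo_depth=1
After op 6 (delete): buf='(empty)' undo_depth=2 redo_depth=0
After op 7 (type): buf='hi' undo_depth=3 redo_depth=0
After op 8 (type): buf='hicat' undo_depth=4 redo_depth=0

Answer: 4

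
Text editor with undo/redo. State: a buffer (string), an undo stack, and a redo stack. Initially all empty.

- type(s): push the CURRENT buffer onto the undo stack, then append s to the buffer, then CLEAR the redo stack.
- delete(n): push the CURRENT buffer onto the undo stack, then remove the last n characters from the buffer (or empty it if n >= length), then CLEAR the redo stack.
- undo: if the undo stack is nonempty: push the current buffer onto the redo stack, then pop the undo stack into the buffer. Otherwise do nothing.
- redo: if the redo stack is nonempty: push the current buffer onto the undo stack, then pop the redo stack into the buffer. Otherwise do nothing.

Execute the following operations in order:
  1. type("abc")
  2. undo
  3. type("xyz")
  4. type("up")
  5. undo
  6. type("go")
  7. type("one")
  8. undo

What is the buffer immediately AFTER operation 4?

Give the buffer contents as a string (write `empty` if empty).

Answer: xyzup

Derivation:
After op 1 (type): buf='abc' undo_depth=1 redo_depth=0
After op 2 (undo): buf='(empty)' undo_depth=0 redo_depth=1
After op 3 (type): buf='xyz' undo_depth=1 redo_depth=0
After op 4 (type): buf='xyzup' undo_depth=2 redo_depth=0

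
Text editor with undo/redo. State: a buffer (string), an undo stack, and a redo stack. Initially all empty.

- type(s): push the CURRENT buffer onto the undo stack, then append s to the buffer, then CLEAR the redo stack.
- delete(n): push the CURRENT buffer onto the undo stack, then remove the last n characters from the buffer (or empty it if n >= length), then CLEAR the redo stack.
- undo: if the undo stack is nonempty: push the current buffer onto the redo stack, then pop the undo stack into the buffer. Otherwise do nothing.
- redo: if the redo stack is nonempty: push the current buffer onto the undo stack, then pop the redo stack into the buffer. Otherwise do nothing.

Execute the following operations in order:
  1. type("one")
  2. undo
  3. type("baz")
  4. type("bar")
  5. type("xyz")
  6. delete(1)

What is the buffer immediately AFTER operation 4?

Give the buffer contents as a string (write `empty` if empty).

After op 1 (type): buf='one' undo_depth=1 redo_depth=0
After op 2 (undo): buf='(empty)' undo_depth=0 redo_depth=1
After op 3 (type): buf='baz' undo_depth=1 redo_depth=0
After op 4 (type): buf='bazbar' undo_depth=2 redo_depth=0

Answer: bazbar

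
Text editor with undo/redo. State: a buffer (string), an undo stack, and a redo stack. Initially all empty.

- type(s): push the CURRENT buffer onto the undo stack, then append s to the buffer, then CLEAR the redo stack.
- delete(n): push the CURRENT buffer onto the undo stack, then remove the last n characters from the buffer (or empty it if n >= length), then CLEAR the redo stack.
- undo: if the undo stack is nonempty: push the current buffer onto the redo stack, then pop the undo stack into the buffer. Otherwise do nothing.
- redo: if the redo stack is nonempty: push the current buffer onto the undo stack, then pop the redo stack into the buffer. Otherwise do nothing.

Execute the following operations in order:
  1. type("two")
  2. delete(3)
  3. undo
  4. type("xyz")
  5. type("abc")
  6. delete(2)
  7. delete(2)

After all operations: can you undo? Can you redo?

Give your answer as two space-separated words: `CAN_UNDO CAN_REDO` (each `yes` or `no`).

After op 1 (type): buf='two' undo_depth=1 redo_depth=0
After op 2 (delete): buf='(empty)' undo_depth=2 redo_depth=0
After op 3 (undo): buf='two' undo_depth=1 redo_depth=1
After op 4 (type): buf='twoxyz' undo_depth=2 redo_depth=0
After op 5 (type): buf='twoxyzabc' undo_depth=3 redo_depth=0
After op 6 (delete): buf='twoxyza' undo_depth=4 redo_depth=0
After op 7 (delete): buf='twoxy' undo_depth=5 redo_depth=0

Answer: yes no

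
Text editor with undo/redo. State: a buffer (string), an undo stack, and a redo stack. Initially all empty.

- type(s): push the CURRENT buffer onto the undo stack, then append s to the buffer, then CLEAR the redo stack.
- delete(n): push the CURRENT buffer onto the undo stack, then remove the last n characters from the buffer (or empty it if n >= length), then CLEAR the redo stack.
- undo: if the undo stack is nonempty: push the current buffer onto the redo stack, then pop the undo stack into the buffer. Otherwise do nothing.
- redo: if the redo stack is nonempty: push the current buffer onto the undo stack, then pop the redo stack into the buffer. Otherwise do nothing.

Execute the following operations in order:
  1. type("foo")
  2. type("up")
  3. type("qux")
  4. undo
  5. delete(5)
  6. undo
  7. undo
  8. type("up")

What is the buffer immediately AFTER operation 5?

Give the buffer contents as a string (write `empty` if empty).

Answer: empty

Derivation:
After op 1 (type): buf='foo' undo_depth=1 redo_depth=0
After op 2 (type): buf='fooup' undo_depth=2 redo_depth=0
After op 3 (type): buf='fooupqux' undo_depth=3 redo_depth=0
After op 4 (undo): buf='fooup' undo_depth=2 redo_depth=1
After op 5 (delete): buf='(empty)' undo_depth=3 redo_depth=0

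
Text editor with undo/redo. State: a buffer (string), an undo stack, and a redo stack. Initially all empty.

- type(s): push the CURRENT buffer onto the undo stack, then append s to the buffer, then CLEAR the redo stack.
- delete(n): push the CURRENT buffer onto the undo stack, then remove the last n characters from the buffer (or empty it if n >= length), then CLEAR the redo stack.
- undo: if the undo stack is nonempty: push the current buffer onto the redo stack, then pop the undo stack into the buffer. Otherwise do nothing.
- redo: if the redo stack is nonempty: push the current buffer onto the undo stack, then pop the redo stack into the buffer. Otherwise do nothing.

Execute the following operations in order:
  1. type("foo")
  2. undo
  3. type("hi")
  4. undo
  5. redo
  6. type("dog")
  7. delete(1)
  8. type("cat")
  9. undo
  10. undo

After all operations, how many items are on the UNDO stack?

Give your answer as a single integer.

After op 1 (type): buf='foo' undo_depth=1 redo_depth=0
After op 2 (undo): buf='(empty)' undo_depth=0 redo_depth=1
After op 3 (type): buf='hi' undo_depth=1 redo_depth=0
After op 4 (undo): buf='(empty)' undo_depth=0 redo_depth=1
After op 5 (redo): buf='hi' undo_depth=1 redo_depth=0
After op 6 (type): buf='hidog' undo_depth=2 redo_depth=0
After op 7 (delete): buf='hido' undo_depth=3 redo_depth=0
After op 8 (type): buf='hidocat' undo_depth=4 redo_depth=0
After op 9 (undo): buf='hido' undo_depth=3 redo_depth=1
After op 10 (undo): buf='hidog' undo_depth=2 redo_depth=2

Answer: 2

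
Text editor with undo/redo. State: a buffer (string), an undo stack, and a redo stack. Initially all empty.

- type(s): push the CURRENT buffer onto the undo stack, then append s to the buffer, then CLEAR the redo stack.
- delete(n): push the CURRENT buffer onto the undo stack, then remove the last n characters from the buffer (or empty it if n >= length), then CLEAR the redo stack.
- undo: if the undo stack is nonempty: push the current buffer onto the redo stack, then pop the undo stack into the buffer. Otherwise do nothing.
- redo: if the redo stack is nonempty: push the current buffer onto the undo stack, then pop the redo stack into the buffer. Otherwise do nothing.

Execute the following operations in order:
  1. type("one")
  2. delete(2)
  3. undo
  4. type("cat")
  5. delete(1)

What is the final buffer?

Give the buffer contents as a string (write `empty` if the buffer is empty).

After op 1 (type): buf='one' undo_depth=1 redo_depth=0
After op 2 (delete): buf='o' undo_depth=2 redo_depth=0
After op 3 (undo): buf='one' undo_depth=1 redo_depth=1
After op 4 (type): buf='onecat' undo_depth=2 redo_depth=0
After op 5 (delete): buf='oneca' undo_depth=3 redo_depth=0

Answer: oneca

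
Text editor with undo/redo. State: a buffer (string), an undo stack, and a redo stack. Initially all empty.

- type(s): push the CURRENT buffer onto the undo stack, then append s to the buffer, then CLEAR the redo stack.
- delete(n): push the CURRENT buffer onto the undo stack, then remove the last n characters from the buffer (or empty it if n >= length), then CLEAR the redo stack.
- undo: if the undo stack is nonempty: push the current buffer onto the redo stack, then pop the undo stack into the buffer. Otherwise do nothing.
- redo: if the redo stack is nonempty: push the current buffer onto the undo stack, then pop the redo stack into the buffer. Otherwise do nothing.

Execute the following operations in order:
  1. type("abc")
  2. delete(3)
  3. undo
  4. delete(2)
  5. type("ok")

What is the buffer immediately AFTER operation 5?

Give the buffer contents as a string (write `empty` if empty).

Answer: aok

Derivation:
After op 1 (type): buf='abc' undo_depth=1 redo_depth=0
After op 2 (delete): buf='(empty)' undo_depth=2 redo_depth=0
After op 3 (undo): buf='abc' undo_depth=1 redo_depth=1
After op 4 (delete): buf='a' undo_depth=2 redo_depth=0
After op 5 (type): buf='aok' undo_depth=3 redo_depth=0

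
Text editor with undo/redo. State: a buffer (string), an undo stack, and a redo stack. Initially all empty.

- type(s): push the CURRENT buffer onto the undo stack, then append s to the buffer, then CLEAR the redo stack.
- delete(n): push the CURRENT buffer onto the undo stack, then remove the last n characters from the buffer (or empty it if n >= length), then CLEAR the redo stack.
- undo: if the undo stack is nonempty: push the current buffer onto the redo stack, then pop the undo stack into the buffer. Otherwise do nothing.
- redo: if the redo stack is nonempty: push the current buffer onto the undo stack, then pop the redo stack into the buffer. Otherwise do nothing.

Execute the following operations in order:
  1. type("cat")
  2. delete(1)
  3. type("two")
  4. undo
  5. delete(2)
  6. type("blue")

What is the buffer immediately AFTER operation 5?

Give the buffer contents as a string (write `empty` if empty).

After op 1 (type): buf='cat' undo_depth=1 redo_depth=0
After op 2 (delete): buf='ca' undo_depth=2 redo_depth=0
After op 3 (type): buf='catwo' undo_depth=3 redo_depth=0
After op 4 (undo): buf='ca' undo_depth=2 redo_depth=1
After op 5 (delete): buf='(empty)' undo_depth=3 redo_depth=0

Answer: empty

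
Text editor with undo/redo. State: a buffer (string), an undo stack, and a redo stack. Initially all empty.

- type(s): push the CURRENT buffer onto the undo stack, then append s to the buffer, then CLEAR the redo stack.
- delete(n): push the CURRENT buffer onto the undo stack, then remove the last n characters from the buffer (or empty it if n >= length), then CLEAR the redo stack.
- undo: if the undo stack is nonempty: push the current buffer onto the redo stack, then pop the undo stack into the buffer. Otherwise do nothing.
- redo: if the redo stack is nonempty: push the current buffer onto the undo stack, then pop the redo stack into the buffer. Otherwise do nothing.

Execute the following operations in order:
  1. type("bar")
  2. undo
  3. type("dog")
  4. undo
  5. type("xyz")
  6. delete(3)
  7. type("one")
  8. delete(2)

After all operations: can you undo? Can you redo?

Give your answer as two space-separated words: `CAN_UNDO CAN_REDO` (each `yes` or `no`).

Answer: yes no

Derivation:
After op 1 (type): buf='bar' undo_depth=1 redo_depth=0
After op 2 (undo): buf='(empty)' undo_depth=0 redo_depth=1
After op 3 (type): buf='dog' undo_depth=1 redo_depth=0
After op 4 (undo): buf='(empty)' undo_depth=0 redo_depth=1
After op 5 (type): buf='xyz' undo_depth=1 redo_depth=0
After op 6 (delete): buf='(empty)' undo_depth=2 redo_depth=0
After op 7 (type): buf='one' undo_depth=3 redo_depth=0
After op 8 (delete): buf='o' undo_depth=4 redo_depth=0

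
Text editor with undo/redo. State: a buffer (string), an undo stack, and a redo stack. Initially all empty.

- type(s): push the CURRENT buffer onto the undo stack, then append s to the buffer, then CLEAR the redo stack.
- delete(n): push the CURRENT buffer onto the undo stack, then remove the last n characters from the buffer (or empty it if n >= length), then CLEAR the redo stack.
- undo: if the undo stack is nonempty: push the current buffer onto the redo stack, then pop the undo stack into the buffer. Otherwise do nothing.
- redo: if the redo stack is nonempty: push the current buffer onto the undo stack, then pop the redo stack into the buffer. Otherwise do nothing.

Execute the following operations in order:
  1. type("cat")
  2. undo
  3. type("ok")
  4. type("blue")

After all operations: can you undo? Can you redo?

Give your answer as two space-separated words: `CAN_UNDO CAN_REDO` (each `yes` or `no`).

After op 1 (type): buf='cat' undo_depth=1 redo_depth=0
After op 2 (undo): buf='(empty)' undo_depth=0 redo_depth=1
After op 3 (type): buf='ok' undo_depth=1 redo_depth=0
After op 4 (type): buf='okblue' undo_depth=2 redo_depth=0

Answer: yes no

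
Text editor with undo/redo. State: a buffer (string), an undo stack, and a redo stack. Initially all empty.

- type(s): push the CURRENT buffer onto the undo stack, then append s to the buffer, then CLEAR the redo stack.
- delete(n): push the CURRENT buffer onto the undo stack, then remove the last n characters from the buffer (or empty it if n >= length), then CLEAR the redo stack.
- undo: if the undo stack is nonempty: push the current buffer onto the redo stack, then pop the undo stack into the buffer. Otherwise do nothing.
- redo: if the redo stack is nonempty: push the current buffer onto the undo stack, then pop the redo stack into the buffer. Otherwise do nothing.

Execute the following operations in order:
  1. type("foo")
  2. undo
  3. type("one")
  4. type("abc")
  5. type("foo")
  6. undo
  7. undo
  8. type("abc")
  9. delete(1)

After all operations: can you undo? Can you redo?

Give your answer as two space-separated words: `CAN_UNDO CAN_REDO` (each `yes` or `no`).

Answer: yes no

Derivation:
After op 1 (type): buf='foo' undo_depth=1 redo_depth=0
After op 2 (undo): buf='(empty)' undo_depth=0 redo_depth=1
After op 3 (type): buf='one' undo_depth=1 redo_depth=0
After op 4 (type): buf='oneabc' undo_depth=2 redo_depth=0
After op 5 (type): buf='oneabcfoo' undo_depth=3 redo_depth=0
After op 6 (undo): buf='oneabc' undo_depth=2 redo_depth=1
After op 7 (undo): buf='one' undo_depth=1 redo_depth=2
After op 8 (type): buf='oneabc' undo_depth=2 redo_depth=0
After op 9 (delete): buf='oneab' undo_depth=3 redo_depth=0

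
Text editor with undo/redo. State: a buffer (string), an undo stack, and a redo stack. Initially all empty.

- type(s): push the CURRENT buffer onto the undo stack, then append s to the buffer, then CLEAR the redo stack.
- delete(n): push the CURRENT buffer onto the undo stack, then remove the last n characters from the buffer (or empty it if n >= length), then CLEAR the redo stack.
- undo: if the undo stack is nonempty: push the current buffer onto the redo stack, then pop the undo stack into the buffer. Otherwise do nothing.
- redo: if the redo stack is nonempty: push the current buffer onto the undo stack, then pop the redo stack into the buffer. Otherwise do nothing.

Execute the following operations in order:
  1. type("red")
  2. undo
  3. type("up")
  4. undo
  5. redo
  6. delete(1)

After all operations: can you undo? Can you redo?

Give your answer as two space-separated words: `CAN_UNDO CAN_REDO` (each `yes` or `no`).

Answer: yes no

Derivation:
After op 1 (type): buf='red' undo_depth=1 redo_depth=0
After op 2 (undo): buf='(empty)' undo_depth=0 redo_depth=1
After op 3 (type): buf='up' undo_depth=1 redo_depth=0
After op 4 (undo): buf='(empty)' undo_depth=0 redo_depth=1
After op 5 (redo): buf='up' undo_depth=1 redo_depth=0
After op 6 (delete): buf='u' undo_depth=2 redo_depth=0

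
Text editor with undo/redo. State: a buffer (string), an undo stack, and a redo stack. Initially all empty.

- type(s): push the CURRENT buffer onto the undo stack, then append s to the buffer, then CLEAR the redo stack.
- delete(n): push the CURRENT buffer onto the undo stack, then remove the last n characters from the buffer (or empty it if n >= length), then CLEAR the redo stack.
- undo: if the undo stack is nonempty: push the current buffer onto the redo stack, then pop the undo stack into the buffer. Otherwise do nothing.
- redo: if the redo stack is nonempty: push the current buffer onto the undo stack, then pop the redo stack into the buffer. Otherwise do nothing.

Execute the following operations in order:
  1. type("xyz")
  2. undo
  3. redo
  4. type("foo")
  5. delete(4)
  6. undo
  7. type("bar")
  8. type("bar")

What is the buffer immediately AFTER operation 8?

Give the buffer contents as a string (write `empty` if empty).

Answer: xyzfoobarbar

Derivation:
After op 1 (type): buf='xyz' undo_depth=1 redo_depth=0
After op 2 (undo): buf='(empty)' undo_depth=0 redo_depth=1
After op 3 (redo): buf='xyz' undo_depth=1 redo_depth=0
After op 4 (type): buf='xyzfoo' undo_depth=2 redo_depth=0
After op 5 (delete): buf='xy' undo_depth=3 redo_depth=0
After op 6 (undo): buf='xyzfoo' undo_depth=2 redo_depth=1
After op 7 (type): buf='xyzfoobar' undo_depth=3 redo_depth=0
After op 8 (type): buf='xyzfoobarbar' undo_depth=4 redo_depth=0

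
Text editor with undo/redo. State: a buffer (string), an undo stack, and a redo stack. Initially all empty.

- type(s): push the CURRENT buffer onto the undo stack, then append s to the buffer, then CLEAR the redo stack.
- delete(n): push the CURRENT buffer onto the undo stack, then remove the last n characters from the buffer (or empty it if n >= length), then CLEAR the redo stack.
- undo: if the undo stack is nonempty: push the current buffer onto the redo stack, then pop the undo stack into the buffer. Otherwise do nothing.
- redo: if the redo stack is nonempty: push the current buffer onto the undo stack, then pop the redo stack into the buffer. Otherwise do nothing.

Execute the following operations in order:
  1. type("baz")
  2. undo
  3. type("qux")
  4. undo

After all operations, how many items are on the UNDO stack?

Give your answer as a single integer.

Answer: 0

Derivation:
After op 1 (type): buf='baz' undo_depth=1 redo_depth=0
After op 2 (undo): buf='(empty)' undo_depth=0 redo_depth=1
After op 3 (type): buf='qux' undo_depth=1 redo_depth=0
After op 4 (undo): buf='(empty)' undo_depth=0 redo_depth=1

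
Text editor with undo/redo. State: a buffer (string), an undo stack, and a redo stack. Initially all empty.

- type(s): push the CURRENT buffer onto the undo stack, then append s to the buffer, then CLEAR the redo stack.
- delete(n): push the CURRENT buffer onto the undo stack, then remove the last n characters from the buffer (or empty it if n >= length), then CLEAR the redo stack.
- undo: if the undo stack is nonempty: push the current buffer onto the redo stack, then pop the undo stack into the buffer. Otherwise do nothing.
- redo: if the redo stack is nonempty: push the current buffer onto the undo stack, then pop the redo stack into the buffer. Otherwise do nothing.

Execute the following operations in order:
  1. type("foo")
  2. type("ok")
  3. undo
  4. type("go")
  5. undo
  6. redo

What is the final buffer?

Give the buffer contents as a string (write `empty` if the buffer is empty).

After op 1 (type): buf='foo' undo_depth=1 redo_depth=0
After op 2 (type): buf='foook' undo_depth=2 redo_depth=0
After op 3 (undo): buf='foo' undo_depth=1 redo_depth=1
After op 4 (type): buf='foogo' undo_depth=2 redo_depth=0
After op 5 (undo): buf='foo' undo_depth=1 redo_depth=1
After op 6 (redo): buf='foogo' undo_depth=2 redo_depth=0

Answer: foogo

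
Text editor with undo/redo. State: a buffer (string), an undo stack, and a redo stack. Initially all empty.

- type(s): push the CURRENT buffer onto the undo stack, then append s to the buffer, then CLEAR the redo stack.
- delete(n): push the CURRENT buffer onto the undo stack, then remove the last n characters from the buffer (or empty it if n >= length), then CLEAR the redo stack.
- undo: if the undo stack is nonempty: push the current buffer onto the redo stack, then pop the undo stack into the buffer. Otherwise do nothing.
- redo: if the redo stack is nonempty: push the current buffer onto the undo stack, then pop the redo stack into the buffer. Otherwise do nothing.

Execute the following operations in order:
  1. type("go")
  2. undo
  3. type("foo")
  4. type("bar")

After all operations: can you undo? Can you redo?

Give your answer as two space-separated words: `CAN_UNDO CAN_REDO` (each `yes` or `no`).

Answer: yes no

Derivation:
After op 1 (type): buf='go' undo_depth=1 redo_depth=0
After op 2 (undo): buf='(empty)' undo_depth=0 redo_depth=1
After op 3 (type): buf='foo' undo_depth=1 redo_depth=0
After op 4 (type): buf='foobar' undo_depth=2 redo_depth=0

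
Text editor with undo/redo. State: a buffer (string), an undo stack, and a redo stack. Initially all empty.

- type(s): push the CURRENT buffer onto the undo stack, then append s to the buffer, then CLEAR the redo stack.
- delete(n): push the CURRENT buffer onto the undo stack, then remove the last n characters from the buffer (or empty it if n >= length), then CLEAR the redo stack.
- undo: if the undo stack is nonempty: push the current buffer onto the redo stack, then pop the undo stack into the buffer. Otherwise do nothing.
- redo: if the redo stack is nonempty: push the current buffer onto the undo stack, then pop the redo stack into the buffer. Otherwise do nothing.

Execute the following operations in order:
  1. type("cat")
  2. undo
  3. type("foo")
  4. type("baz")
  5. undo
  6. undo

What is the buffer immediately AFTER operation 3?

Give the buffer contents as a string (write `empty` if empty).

Answer: foo

Derivation:
After op 1 (type): buf='cat' undo_depth=1 redo_depth=0
After op 2 (undo): buf='(empty)' undo_depth=0 redo_depth=1
After op 3 (type): buf='foo' undo_depth=1 redo_depth=0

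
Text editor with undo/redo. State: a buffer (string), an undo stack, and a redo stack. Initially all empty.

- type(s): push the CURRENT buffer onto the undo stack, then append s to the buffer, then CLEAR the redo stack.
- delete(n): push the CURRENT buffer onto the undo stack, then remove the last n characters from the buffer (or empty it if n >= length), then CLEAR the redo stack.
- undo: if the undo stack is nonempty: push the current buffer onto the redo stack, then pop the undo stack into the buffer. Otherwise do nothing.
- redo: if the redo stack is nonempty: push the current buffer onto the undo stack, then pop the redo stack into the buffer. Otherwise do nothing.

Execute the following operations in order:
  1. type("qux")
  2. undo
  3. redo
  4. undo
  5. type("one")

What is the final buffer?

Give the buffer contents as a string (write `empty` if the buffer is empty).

After op 1 (type): buf='qux' undo_depth=1 redo_depth=0
After op 2 (undo): buf='(empty)' undo_depth=0 redo_depth=1
After op 3 (redo): buf='qux' undo_depth=1 redo_depth=0
After op 4 (undo): buf='(empty)' undo_depth=0 redo_depth=1
After op 5 (type): buf='one' undo_depth=1 redo_depth=0

Answer: one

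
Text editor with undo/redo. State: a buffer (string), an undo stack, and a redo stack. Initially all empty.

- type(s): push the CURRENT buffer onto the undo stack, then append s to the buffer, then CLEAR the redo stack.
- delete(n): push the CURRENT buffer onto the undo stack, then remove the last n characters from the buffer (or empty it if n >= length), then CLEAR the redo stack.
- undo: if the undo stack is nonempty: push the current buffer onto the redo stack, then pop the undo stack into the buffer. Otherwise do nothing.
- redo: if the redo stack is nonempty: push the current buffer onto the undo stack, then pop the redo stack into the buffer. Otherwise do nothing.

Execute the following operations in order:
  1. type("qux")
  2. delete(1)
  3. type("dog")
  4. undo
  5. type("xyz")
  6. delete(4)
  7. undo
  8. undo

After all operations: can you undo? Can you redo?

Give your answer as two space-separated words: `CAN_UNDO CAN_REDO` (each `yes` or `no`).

After op 1 (type): buf='qux' undo_depth=1 redo_depth=0
After op 2 (delete): buf='qu' undo_depth=2 redo_depth=0
After op 3 (type): buf='qudog' undo_depth=3 redo_depth=0
After op 4 (undo): buf='qu' undo_depth=2 redo_depth=1
After op 5 (type): buf='quxyz' undo_depth=3 redo_depth=0
After op 6 (delete): buf='q' undo_depth=4 redo_depth=0
After op 7 (undo): buf='quxyz' undo_depth=3 redo_depth=1
After op 8 (undo): buf='qu' undo_depth=2 redo_depth=2

Answer: yes yes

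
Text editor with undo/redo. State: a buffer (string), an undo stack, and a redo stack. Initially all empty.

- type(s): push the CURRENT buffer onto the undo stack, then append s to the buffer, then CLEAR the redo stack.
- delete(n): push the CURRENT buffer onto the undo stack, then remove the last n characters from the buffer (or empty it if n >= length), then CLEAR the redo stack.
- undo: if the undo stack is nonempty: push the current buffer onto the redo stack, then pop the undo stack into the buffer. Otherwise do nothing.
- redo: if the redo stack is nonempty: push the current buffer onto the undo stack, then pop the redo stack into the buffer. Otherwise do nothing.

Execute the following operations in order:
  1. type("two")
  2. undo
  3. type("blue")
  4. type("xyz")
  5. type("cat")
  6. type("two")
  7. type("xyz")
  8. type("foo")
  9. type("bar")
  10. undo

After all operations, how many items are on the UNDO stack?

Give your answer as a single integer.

After op 1 (type): buf='two' undo_depth=1 redo_depth=0
After op 2 (undo): buf='(empty)' undo_depth=0 redo_depth=1
After op 3 (type): buf='blue' undo_depth=1 redo_depth=0
After op 4 (type): buf='bluexyz' undo_depth=2 redo_depth=0
After op 5 (type): buf='bluexyzcat' undo_depth=3 redo_depth=0
After op 6 (type): buf='bluexyzcattwo' undo_depth=4 redo_depth=0
After op 7 (type): buf='bluexyzcattwoxyz' undo_depth=5 redo_depth=0
After op 8 (type): buf='bluexyzcattwoxyzfoo' undo_depth=6 redo_depth=0
After op 9 (type): buf='bluexyzcattwoxyzfoobar' undo_depth=7 redo_depth=0
After op 10 (undo): buf='bluexyzcattwoxyzfoo' undo_depth=6 redo_depth=1

Answer: 6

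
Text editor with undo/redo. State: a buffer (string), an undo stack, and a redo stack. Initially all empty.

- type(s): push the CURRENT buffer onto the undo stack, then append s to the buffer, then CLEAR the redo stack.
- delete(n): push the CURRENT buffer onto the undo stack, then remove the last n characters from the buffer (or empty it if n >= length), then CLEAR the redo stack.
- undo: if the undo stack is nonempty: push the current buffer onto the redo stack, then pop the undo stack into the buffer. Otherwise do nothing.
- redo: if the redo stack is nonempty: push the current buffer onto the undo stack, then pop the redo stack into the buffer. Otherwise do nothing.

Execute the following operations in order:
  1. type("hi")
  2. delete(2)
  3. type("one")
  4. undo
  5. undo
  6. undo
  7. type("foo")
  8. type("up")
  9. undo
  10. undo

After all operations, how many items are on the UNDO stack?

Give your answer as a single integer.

After op 1 (type): buf='hi' undo_depth=1 redo_depth=0
After op 2 (delete): buf='(empty)' undo_depth=2 redo_depth=0
After op 3 (type): buf='one' undo_depth=3 redo_depth=0
After op 4 (undo): buf='(empty)' undo_depth=2 redo_depth=1
After op 5 (undo): buf='hi' undo_depth=1 redo_depth=2
After op 6 (undo): buf='(empty)' undo_depth=0 redo_depth=3
After op 7 (type): buf='foo' undo_depth=1 redo_depth=0
After op 8 (type): buf='fooup' undo_depth=2 redo_depth=0
After op 9 (undo): buf='foo' undo_depth=1 redo_depth=1
After op 10 (undo): buf='(empty)' undo_depth=0 redo_depth=2

Answer: 0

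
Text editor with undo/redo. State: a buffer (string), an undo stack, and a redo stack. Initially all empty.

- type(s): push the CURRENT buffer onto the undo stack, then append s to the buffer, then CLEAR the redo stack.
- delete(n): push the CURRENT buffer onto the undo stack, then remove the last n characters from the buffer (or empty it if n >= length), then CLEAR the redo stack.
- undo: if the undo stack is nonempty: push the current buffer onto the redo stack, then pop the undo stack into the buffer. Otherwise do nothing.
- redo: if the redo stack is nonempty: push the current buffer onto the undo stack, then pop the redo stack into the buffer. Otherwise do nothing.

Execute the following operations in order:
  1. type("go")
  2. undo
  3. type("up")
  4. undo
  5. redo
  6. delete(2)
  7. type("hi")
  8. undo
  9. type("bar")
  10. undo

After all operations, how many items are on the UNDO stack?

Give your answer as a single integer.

Answer: 2

Derivation:
After op 1 (type): buf='go' undo_depth=1 redo_depth=0
After op 2 (undo): buf='(empty)' undo_depth=0 redo_depth=1
After op 3 (type): buf='up' undo_depth=1 redo_depth=0
After op 4 (undo): buf='(empty)' undo_depth=0 redo_depth=1
After op 5 (redo): buf='up' undo_depth=1 redo_depth=0
After op 6 (delete): buf='(empty)' undo_depth=2 redo_depth=0
After op 7 (type): buf='hi' undo_depth=3 redo_depth=0
After op 8 (undo): buf='(empty)' undo_depth=2 redo_depth=1
After op 9 (type): buf='bar' undo_depth=3 redo_depth=0
After op 10 (undo): buf='(empty)' undo_depth=2 redo_depth=1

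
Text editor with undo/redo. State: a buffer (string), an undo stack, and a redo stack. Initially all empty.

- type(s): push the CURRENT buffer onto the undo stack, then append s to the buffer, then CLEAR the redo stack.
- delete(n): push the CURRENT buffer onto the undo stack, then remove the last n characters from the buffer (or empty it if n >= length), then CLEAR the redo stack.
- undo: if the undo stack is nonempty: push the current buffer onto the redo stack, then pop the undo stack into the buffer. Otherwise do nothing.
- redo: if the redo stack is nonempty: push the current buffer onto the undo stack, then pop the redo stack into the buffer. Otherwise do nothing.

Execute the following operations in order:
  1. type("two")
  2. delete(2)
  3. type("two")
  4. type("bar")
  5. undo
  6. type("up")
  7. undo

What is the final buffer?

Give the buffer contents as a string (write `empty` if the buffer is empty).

Answer: ttwo

Derivation:
After op 1 (type): buf='two' undo_depth=1 redo_depth=0
After op 2 (delete): buf='t' undo_depth=2 redo_depth=0
After op 3 (type): buf='ttwo' undo_depth=3 redo_depth=0
After op 4 (type): buf='ttwobar' undo_depth=4 redo_depth=0
After op 5 (undo): buf='ttwo' undo_depth=3 redo_depth=1
After op 6 (type): buf='ttwoup' undo_depth=4 redo_depth=0
After op 7 (undo): buf='ttwo' undo_depth=3 redo_depth=1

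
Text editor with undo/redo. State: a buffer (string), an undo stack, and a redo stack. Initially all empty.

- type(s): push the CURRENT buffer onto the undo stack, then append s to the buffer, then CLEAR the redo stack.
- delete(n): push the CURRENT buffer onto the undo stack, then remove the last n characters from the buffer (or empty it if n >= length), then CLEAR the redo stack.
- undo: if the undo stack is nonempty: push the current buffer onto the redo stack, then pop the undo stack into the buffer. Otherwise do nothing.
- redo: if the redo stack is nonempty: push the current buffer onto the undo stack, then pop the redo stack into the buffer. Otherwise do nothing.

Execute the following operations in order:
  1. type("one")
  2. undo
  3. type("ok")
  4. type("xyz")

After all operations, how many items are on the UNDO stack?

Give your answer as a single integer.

After op 1 (type): buf='one' undo_depth=1 redo_depth=0
After op 2 (undo): buf='(empty)' undo_depth=0 redo_depth=1
After op 3 (type): buf='ok' undo_depth=1 redo_depth=0
After op 4 (type): buf='okxyz' undo_depth=2 redo_depth=0

Answer: 2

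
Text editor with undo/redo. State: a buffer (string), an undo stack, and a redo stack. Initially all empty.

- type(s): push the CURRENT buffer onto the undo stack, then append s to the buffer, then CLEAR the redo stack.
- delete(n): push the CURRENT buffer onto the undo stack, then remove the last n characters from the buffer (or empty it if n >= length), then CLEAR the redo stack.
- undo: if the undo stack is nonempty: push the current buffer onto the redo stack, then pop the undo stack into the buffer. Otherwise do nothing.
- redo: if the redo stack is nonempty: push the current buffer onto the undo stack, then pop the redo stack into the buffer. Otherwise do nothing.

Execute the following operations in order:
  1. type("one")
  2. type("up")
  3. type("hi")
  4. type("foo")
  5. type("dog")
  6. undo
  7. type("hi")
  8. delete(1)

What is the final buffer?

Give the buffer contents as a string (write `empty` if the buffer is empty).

Answer: oneuphifooh

Derivation:
After op 1 (type): buf='one' undo_depth=1 redo_depth=0
After op 2 (type): buf='oneup' undo_depth=2 redo_depth=0
After op 3 (type): buf='oneuphi' undo_depth=3 redo_depth=0
After op 4 (type): buf='oneuphifoo' undo_depth=4 redo_depth=0
After op 5 (type): buf='oneuphifoodog' undo_depth=5 redo_depth=0
After op 6 (undo): buf='oneuphifoo' undo_depth=4 redo_depth=1
After op 7 (type): buf='oneuphifoohi' undo_depth=5 redo_depth=0
After op 8 (delete): buf='oneuphifooh' undo_depth=6 redo_depth=0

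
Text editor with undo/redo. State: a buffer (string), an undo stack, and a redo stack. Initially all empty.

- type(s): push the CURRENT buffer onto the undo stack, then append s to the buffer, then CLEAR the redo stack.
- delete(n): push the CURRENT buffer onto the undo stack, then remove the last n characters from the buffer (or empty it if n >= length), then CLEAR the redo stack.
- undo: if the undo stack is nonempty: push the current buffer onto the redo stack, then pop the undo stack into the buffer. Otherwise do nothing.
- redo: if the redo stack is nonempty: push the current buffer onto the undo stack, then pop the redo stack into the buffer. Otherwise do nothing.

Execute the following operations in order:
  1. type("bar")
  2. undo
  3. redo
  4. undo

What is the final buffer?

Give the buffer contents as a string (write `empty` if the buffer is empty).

Answer: empty

Derivation:
After op 1 (type): buf='bar' undo_depth=1 redo_depth=0
After op 2 (undo): buf='(empty)' undo_depth=0 redo_depth=1
After op 3 (redo): buf='bar' undo_depth=1 redo_depth=0
After op 4 (undo): buf='(empty)' undo_depth=0 redo_depth=1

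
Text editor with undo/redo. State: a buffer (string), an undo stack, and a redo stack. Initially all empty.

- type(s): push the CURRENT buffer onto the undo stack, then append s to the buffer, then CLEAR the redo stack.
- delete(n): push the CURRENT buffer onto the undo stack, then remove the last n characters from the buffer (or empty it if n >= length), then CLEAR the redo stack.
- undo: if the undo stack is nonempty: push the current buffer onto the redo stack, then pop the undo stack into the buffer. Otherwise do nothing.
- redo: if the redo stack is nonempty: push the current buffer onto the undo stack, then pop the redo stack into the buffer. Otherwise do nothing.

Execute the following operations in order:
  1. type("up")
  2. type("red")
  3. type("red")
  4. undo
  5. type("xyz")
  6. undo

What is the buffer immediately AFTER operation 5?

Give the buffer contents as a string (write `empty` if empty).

After op 1 (type): buf='up' undo_depth=1 redo_depth=0
After op 2 (type): buf='upred' undo_depth=2 redo_depth=0
After op 3 (type): buf='upredred' undo_depth=3 redo_depth=0
After op 4 (undo): buf='upred' undo_depth=2 redo_depth=1
After op 5 (type): buf='upredxyz' undo_depth=3 redo_depth=0

Answer: upredxyz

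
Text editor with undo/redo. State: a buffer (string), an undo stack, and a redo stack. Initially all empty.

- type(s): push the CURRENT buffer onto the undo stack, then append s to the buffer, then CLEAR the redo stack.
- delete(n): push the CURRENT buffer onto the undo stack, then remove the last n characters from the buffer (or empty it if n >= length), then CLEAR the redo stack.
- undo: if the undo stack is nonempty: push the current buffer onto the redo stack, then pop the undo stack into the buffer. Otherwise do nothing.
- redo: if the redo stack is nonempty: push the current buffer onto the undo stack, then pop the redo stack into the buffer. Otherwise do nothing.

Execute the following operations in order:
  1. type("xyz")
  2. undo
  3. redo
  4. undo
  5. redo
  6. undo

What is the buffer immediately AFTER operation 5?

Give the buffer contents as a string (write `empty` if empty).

After op 1 (type): buf='xyz' undo_depth=1 redo_depth=0
After op 2 (undo): buf='(empty)' undo_depth=0 redo_depth=1
After op 3 (redo): buf='xyz' undo_depth=1 redo_depth=0
After op 4 (undo): buf='(empty)' undo_depth=0 redo_depth=1
After op 5 (redo): buf='xyz' undo_depth=1 redo_depth=0

Answer: xyz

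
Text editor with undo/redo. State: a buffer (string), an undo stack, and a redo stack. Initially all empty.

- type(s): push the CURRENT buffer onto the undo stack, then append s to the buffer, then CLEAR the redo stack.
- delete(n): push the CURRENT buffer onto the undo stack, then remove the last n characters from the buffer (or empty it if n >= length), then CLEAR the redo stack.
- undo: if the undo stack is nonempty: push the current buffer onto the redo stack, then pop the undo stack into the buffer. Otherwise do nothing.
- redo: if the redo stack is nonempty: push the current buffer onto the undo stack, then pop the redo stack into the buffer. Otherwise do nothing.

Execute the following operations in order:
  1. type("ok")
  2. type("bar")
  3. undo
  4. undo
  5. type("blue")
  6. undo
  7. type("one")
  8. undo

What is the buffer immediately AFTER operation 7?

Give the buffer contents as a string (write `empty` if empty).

Answer: one

Derivation:
After op 1 (type): buf='ok' undo_depth=1 redo_depth=0
After op 2 (type): buf='okbar' undo_depth=2 redo_depth=0
After op 3 (undo): buf='ok' undo_depth=1 redo_depth=1
After op 4 (undo): buf='(empty)' undo_depth=0 redo_depth=2
After op 5 (type): buf='blue' undo_depth=1 redo_depth=0
After op 6 (undo): buf='(empty)' undo_depth=0 redo_depth=1
After op 7 (type): buf='one' undo_depth=1 redo_depth=0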